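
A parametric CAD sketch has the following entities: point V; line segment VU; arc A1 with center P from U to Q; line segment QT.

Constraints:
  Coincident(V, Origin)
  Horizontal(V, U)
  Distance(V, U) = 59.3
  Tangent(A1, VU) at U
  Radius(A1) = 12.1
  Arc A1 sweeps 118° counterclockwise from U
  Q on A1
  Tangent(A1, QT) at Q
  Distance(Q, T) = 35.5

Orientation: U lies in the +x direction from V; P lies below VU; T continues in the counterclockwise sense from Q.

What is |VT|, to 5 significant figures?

81.701

V is at the origin; V and U share the same y with |VU| = 59.3 and U on the +x side, so U = (59.300, 0.0000). The tangent condition forces PU to be normal to VU, so P = U + (0, -12.1) = (59.300, -12.100). On A1, U sits at bearing 90° from P; a 118° counterclockwise sweep puts Q at bearing 208°, so Q = P + 12.1·(cos 208°, sin 208°) = (48.616, -17.781). A1 meets QT tangentially, so PQ is at right angles to QT, so QT runs along (−sin 208°, cos 208°); with |QT| = 35.5, T = (65.283, -49.125). Then |VT| = |T − V| = 81.701.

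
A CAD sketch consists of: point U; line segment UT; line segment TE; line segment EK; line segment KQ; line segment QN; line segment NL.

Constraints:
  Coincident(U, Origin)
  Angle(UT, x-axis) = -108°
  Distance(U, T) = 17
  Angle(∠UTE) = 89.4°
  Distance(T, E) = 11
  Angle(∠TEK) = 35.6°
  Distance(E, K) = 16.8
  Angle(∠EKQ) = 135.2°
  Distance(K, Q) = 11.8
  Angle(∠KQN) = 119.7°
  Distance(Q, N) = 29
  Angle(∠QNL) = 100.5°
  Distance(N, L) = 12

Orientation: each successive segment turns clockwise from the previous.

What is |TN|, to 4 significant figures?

31.14

U is at the origin; UT runs at -108.0° with length 17.0, so T = (-5.253, -16.17). ∠UTE = 89.4° gives TE at 161.4° from the x-axis; with |TE| = 11.0, E = (-15.68, -12.66). ∠TEK = 35.6° gives EK at 17.00° from the x-axis; with |EK| = 16.8, K = (0.3872, -7.748). ∠EKQ = 135.2° gives KQ at -27.80° from the x-axis; with |KQ| = 11.8, Q = (10.83, -13.25). ∠KQN = 119.7° gives QN at -88.10° from the x-axis; with |QN| = 29.0, N = (11.79, -42.23). Then |TN| = |N − T| = 31.14.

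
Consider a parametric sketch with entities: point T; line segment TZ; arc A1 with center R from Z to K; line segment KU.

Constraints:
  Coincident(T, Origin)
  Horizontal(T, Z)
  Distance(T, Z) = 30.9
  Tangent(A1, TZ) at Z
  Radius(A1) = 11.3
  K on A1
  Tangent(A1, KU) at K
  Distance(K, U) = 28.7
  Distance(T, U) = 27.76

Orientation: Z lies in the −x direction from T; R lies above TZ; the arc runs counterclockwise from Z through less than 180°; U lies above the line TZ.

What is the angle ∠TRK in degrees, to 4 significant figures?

17.00°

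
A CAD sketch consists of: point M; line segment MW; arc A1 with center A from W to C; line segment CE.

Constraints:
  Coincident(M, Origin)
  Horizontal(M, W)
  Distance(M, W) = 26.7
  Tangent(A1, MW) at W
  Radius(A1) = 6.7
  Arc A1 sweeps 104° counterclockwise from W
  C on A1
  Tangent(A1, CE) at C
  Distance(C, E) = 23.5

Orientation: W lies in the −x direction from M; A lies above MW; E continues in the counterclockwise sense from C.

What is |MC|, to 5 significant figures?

21.846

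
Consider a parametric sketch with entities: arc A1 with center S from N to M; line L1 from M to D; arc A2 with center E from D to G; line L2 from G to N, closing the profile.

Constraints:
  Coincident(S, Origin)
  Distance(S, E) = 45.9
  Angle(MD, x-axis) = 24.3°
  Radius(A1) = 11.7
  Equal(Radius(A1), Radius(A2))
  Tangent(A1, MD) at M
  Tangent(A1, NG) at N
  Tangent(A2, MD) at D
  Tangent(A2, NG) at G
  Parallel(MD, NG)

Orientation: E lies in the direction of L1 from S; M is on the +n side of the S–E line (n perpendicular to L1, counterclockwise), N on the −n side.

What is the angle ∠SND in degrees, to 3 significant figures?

63.0°

Tangency of A1 to both parallel lines with radius 11.7 puts M and N at S ± 11.7·n: M = (-4.81, 10.7), N = (4.81, -10.7). Equal radii place D and G the same way about E: D = E + 11.7·n = (37.0, 29.6), G = E − 11.7·n = (46.6, 8.23). Then cos ∠SND = NS·ND / (|NS||ND|), giving 63.0°.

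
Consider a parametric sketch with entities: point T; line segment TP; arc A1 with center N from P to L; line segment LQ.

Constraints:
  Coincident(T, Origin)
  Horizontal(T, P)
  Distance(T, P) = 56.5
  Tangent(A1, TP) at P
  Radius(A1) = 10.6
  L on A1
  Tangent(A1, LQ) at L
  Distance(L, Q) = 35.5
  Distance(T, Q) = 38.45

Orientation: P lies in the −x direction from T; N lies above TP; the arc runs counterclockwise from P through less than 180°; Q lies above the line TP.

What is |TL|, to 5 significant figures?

48.826

T is at the origin; T and P share the same y with |TP| = 56.5 and P on the −x side, so P = (-56.500, 0.0000). Since A1 is tangent to TP there, NP ⟂ TP, so N = P + (0, 10.6) = (-56.500, 10.600). Since NL ⟂ LQ (tangency), |NQ| = √(10.6² + 35.5²) = 37.049 regardless of where L sits on A1. So Q lies on both circle(T, 38.45) and circle(N, 37.049); the above-TP intersection is Q = (-24.643, 29.515). L is the foot of the tangent from Q: L = (-48.707, 3.4148).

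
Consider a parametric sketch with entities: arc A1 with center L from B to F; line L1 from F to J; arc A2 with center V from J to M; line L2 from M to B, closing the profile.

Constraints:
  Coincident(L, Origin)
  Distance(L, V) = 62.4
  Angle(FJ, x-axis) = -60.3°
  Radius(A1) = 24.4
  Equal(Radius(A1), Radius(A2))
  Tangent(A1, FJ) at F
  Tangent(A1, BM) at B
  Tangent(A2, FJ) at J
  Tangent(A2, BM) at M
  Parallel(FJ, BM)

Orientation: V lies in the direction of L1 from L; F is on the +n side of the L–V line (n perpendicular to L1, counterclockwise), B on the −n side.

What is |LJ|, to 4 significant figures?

67.00

The slot axis is L1's direction at -60.3°, so u = (cos -60.3°, sin -60.3°) = (0.4955, -0.8686) and n = (−sin -60.3°, cos -60.3°) = (0.8686, 0.4955). L is at the origin and V lies 62.4 along u from L, so V = 62.4·u = (30.92, -54.20). Tangency of A1 to both parallel lines with radius 24.4 puts F and B at L ± 24.4·n: F = (21.19, 12.09), B = (-21.19, -12.09). Equal radii place J and M the same way about V: J = V + 24.4·n = (52.11, -42.11), M = V − 24.4·n = (9.722, -66.29). Then |LJ| = |J − L| = 67.00.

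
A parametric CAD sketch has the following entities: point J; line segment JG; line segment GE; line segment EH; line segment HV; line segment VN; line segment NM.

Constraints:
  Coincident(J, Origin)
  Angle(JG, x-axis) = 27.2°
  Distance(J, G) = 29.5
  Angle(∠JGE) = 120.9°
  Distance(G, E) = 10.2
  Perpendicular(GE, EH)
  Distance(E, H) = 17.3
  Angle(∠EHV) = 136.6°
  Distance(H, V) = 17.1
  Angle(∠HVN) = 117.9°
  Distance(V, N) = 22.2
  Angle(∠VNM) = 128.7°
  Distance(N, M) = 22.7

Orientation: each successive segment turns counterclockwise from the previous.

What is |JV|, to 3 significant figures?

14.3

J is at the origin; JG runs at 27.2° with length 29.5, so G = (26.2, 13.5). ∠JGE = 120.9° gives GE at 86.3° from the x-axis; with |GE| = 10.2, E = (26.9, 23.7). GE is perpendicular to EH, so EH runs at 176°; with |EH| = 17.3, H = (9.63, 24.8). ∠EHV = 136.6° gives HV at -140° from the x-axis; with |HV| = 17.1, V = (-3.52, 13.9). Then |JV| = |V − J| = 14.3.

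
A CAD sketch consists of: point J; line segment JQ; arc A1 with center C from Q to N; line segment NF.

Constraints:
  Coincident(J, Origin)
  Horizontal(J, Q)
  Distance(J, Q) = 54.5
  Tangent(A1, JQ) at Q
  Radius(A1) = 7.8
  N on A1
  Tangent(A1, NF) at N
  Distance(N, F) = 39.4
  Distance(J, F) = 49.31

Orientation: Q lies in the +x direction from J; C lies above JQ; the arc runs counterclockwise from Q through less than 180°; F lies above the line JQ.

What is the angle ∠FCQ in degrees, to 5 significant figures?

141.83°

Checks: |CN| = 7.800 ✓; ∠(CN, NF) = 90.00° ✓; |NF| = 39.40 ✓; |JF| = 49.31 ✓.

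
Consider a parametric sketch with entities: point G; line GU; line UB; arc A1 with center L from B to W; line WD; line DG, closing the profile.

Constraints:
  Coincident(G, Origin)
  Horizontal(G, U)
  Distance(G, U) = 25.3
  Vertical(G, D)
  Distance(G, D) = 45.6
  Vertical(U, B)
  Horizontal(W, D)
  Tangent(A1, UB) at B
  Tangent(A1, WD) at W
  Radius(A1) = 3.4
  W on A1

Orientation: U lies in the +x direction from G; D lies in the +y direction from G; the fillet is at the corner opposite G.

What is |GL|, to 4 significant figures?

47.54

G is at the origin; GU is horizontal with |GU| = 25.3 and U on the +x side, so U = (25.30, 0.000). GD is vertical with |GD| = 45.6 and D on the +y side, so D = (0.000, 45.60). The virtual corner opposite G is at (25.30, 45.60). The tangent condition forces LB to be normal to UB and A1 meets WD tangentially, so LW is at right angles to WD, with radius 3.4, so the center L sits 3.4 in from both sides at L = (21.90, 42.20). Then |GL| = |L − G| = 47.54.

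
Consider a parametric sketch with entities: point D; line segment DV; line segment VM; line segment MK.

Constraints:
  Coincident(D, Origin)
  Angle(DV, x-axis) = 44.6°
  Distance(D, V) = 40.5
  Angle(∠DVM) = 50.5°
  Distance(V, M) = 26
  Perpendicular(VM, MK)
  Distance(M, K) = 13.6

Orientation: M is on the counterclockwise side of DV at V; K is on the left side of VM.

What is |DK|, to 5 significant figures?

17.652

D is at the origin; DV runs at 44.6° with length 40.5, so V = 40.5·(cos 44.6°, sin 44.6°) = (28.837, 28.437). ∠DVM = 50.5°, so VM runs at 44.6° + (180° − 50.5°) = 174.10° from the x-axis; with |VM| = 26.0, M = V + 26.0·(cos 174.10°, sin 174.10°) = (2.9748, 31.110). The perpendicularity gives MK at right angles to VM; with |MK| = 13.6 on the left of VM, K = M + 13.6·(-0.10279, -0.99470) = (1.5768, 17.582). Then |DK| = |K − D| = 17.652.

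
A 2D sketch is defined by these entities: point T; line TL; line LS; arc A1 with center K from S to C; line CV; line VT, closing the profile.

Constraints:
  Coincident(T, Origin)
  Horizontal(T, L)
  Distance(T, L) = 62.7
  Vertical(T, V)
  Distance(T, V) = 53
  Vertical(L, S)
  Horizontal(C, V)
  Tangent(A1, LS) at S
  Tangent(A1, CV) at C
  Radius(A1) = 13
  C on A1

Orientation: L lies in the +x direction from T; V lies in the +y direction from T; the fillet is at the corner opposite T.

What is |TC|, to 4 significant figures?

72.66

The virtual corner opposite T is at (62.70, 53.00). A1 meets LS tangentially, so KS is at right angles to LS and tangency of A1 to CV means the radius KC is perpendicular to CV, with radius 13.0, so the center K sits 13.0 in from both sides at K = (49.70, 40.00). That places the tangent points at S = (62.70, 40.00) on LS and C = (49.70, 53.00) on CV. Then |TC| = |C − T| = 72.66.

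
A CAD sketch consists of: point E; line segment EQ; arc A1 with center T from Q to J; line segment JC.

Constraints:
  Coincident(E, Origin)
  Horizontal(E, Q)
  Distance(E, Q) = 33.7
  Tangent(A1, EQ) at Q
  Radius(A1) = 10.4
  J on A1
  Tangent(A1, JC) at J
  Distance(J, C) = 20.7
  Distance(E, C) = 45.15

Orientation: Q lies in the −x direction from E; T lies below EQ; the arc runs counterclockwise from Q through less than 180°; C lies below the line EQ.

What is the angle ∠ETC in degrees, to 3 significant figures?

99.1°

E is at the origin; E and Q share the same y with |EQ| = 33.7 and Q on the −x side, so Q = (-33.7, 0.00). Tangency of A1 to EQ means the radius TQ is perpendicular to EQ, so T = Q + (0, -10.4) = (-33.7, -10.4). Since TJ ⟂ JC (tangency), |TC| = √(10.4² + 20.7²) = 23.2 regardless of where J sits on A1. So C lies on both circle(E, 45.15) and circle(T, 23.2); the below-EQ intersection is C = (-30.4, -33.3). J is the foot of the tangent from C: J = (-42.2, -16.3).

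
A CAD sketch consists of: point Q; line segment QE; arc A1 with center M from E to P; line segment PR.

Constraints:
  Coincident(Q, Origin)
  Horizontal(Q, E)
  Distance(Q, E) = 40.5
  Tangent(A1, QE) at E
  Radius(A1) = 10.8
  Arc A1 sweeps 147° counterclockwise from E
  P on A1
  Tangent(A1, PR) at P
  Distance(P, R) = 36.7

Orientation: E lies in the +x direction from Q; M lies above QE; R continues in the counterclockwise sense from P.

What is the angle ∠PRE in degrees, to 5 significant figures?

25.001°

Q is at the origin; QE is horizontal with |QE| = 40.5 and E on the +x side, so E = (40.500, 0.0000). A1 meets QE tangentially, so ME is at right angles to QE, so M = E + (0, 10.8) = (40.500, 10.800). On A1, E sits at bearing -90° from M; a 147° counterclockwise sweep puts P at bearing 57°, so P = M + 10.8·(cos 57°, sin 57°) = (46.382, 19.858). Tangency of A1 to PR means the radius MP is perpendicular to PR, so PR runs along (−sin 57°, cos 57°); with |PR| = 36.7, R = (15.603, 39.846). Then cos ∠PRE = RP·RE / (|RP||RE|), giving 25.001°.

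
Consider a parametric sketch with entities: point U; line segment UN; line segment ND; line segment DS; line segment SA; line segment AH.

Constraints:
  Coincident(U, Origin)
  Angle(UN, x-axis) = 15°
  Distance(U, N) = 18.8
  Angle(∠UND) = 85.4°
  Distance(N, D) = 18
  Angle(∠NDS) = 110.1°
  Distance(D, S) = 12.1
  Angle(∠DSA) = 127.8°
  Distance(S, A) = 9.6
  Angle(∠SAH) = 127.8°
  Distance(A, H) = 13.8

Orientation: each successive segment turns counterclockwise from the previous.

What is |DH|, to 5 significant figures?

25.510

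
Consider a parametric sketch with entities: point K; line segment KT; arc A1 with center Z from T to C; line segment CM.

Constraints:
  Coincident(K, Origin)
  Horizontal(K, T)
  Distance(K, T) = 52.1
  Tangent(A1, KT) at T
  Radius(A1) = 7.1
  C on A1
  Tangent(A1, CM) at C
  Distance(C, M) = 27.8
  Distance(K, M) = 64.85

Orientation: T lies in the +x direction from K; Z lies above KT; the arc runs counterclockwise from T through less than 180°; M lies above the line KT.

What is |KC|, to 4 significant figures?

59.68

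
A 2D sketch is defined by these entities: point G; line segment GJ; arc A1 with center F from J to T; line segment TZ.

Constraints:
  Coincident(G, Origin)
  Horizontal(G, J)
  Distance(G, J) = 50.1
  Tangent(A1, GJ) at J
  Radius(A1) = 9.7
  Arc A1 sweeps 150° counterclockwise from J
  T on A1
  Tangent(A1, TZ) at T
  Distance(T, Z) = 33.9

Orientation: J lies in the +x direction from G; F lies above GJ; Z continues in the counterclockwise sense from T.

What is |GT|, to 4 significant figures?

57.85

The tangent condition forces FJ to be normal to GJ, so F = J + (0, 9.7) = (50.10, 9.700). On A1, J sits at bearing -90° from F; a 150° counterclockwise sweep puts T at bearing 60°, so T = F + 9.7·(cos 60°, sin 60°) = (54.95, 18.10). Then |GT| = |T − G| = 57.85.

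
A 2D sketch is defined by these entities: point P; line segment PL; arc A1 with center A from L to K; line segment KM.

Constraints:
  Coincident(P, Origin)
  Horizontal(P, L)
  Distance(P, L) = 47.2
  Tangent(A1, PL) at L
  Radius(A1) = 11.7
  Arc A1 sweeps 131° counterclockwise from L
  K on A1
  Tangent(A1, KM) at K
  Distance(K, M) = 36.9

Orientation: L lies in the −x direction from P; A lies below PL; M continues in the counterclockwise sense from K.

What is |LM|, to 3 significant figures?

49.7

P is at the origin; P and L share the same y with |PL| = 47.2 and L on the −x side, so L = (-47.2, 0.00). Tangency of A1 to PL means the radius AL is perpendicular to PL, so A = L + (0, -11.7) = (-47.2, -11.7). On A1, L sits at bearing 90° from A; a 131° counterclockwise sweep puts K at bearing 221°, so K = A + 11.7·(cos 221°, sin 221°) = (-56.0, -19.4). Since A1 is tangent to KM there, AK ⟂ KM, so KM runs along (−sin 221°, cos 221°); with |KM| = 36.9, M = (-31.8, -47.2). Then |LM| = |M − L| = 49.7.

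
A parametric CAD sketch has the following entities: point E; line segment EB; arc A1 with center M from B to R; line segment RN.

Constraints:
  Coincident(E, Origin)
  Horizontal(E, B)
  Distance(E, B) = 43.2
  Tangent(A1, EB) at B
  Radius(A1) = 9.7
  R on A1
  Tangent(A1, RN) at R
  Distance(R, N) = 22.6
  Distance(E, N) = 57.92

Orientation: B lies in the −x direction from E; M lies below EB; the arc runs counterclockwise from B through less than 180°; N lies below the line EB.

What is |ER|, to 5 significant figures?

53.971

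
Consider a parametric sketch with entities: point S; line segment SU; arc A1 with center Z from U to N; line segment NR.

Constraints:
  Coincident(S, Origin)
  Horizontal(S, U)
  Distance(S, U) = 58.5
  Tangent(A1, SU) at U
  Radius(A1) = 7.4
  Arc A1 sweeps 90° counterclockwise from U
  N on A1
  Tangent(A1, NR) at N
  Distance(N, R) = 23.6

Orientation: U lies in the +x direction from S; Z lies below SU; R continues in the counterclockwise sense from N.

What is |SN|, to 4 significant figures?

51.63

S is at the origin; SU is horizontal with |SU| = 58.5 and U on the +x side, so U = (58.50, 0.000). Tangency of A1 to SU means the radius ZU is perpendicular to SU, so Z = U + (0, -7.4) = (58.50, -7.400). On A1, U sits at bearing 90° from Z; a 90° counterclockwise sweep puts N at bearing 180°, so N = Z + 7.4·(cos 180°, sin 180°) = (51.10, -7.400). Then |SN| = |N − S| = 51.63.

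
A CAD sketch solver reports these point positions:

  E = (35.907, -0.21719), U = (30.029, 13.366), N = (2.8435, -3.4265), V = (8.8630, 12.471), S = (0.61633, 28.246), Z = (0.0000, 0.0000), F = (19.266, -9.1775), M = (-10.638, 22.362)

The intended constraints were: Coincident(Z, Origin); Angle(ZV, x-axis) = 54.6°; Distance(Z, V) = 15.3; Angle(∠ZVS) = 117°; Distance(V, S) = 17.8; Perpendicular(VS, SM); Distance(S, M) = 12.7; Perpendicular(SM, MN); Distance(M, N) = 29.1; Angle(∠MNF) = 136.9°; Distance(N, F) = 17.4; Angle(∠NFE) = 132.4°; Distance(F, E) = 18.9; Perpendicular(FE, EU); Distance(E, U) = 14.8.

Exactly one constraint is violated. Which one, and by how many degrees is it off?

Perpendicular(FE, EU) — off by 4.90°.

Z = (0.00, 0.00) ✓; ZV at 54.60° ✓; |ZV| = 15.30 ✓; ∠ZVS = 117.0° ✓; |VS| = 17.80 ✓; ∠(VS, SM) = 90.00° ✓; |SM| = 12.70 ✓; ∠(SM, MN) = 90.00° ✓; |MN| = 29.10 ✓; ∠MNF = 136.9° ✓; |NF| = 17.40 ✓; ∠NFE = 132.4° ✓; |FE| = 18.90 ✓; ∠(FE, EU) = 85.10° ✗; |EU| = 14.80 ✓.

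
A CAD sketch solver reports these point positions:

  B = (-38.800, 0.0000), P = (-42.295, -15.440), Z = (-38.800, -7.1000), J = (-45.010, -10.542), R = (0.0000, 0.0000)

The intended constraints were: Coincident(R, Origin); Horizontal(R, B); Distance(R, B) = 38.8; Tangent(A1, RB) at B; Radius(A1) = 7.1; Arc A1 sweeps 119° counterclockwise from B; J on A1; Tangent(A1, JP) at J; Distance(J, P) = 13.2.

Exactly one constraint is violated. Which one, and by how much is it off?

Distance(J, P) = 13.2 — off by 7.60.

R = (0.00, 0.00) ✓; R.y = 0.00, B.y = 0.00 ✓; |RB| = 38.80 ✓; ∠(ZB, BR) = 90.00° ✓; |ZB| = 7.100 ✓; bearing(Z→J) − bearing(Z→B) = 119.0° ✓; |ZJ| = 7.100 ✓; ∠(ZJ, JP) = 90.00° ✓; |JP| = 5.600 ✗.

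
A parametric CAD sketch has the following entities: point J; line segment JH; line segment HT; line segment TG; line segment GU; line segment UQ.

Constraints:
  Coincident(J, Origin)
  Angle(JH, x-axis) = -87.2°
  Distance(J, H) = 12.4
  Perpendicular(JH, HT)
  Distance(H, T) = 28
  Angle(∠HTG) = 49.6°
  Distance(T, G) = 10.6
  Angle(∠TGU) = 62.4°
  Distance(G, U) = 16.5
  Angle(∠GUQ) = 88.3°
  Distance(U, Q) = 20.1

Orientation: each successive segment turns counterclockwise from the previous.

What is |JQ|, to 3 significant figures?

43.0

∠TGU = 62.4° gives GU at -109° from the x-axis; with |GU| = 16.5, U = (15.9, -18.9). ∠GUQ = 88.3° gives UQ at -17.5° from the x-axis; with |UQ| = 20.1, Q = (35.1, -24.9). Then |JQ| = |Q − J| = 43.0.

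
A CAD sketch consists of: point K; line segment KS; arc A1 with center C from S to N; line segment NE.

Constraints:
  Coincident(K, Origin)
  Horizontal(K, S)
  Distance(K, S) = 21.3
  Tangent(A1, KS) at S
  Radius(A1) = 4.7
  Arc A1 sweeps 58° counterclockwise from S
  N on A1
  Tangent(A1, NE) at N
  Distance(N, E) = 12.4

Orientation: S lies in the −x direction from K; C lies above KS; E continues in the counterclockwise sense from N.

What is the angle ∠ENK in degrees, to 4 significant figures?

65.27°

K is at the origin; KS is horizontal with |KS| = 21.3 and S on the −x side, so S = (-21.30, 0.000). A1 meets KS tangentially, so CS is at right angles to KS, so C = S + (0, 4.7) = (-21.30, 4.700). On A1, S sits at bearing -90° from C; a 58° counterclockwise sweep puts N at bearing -32°, so N = C + 4.7·(cos -32°, sin -32°) = (-17.31, 2.209). Since A1 is tangent to NE there, CN ⟂ NE, so NE runs along (−sin -32°, cos -32°); with |NE| = 12.4, E = (-10.74, 12.73). Then cos ∠ENK = NE·NK / (|NE||NK|), giving 65.27°.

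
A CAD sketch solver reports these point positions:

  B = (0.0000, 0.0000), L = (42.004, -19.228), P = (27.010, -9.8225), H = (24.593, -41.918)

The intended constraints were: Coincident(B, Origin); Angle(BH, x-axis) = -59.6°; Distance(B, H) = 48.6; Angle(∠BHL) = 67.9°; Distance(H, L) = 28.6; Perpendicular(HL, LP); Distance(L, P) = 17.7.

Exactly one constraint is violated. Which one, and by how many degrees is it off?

Perpendicular(HL, LP) — off by 5.40°.

B = (0.00, 0.00) ✓; BH at -59.60° ✓; |BH| = 48.60 ✓; ∠BHL = 67.90° ✓; |HL| = 28.60 ✓; ∠(HL, LP) = 95.40° ✗; |LP| = 17.70 ✓.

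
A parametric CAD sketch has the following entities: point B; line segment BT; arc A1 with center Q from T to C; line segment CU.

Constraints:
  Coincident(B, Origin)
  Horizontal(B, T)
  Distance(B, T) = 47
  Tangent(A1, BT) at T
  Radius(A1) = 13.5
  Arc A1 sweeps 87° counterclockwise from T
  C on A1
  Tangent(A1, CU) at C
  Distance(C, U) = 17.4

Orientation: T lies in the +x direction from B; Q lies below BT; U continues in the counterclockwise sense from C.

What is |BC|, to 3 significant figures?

35.9

B is at the origin; BT is horizontal with |BT| = 47.0 and T on the +x side, so T = (47.0, 0.00). Tangency of A1 to BT means the radius QT is perpendicular to BT, so Q = T + (0, -13.5) = (47.0, -13.5). On A1, T sits at bearing 90° from Q; an 87° counterclockwise sweep puts C at bearing 177°, so C = Q + 13.5·(cos 177°, sin 177°) = (33.5, -12.8). Then |BC| = |C − B| = 35.9.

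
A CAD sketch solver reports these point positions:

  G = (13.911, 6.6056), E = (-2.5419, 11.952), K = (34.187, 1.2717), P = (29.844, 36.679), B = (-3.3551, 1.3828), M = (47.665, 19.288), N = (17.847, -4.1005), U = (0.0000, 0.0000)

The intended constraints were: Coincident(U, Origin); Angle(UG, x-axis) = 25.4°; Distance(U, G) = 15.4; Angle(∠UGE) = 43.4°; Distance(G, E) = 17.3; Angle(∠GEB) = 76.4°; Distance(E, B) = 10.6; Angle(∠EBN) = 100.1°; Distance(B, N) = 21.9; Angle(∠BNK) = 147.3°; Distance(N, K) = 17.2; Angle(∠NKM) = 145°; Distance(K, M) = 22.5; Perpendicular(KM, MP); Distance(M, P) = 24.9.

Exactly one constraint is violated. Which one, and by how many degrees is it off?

Perpendicular(KM, MP) — off by 7.50°.

U = (0.00, 0.00) ✓; UG at 25.40° ✓; |UG| = 15.40 ✓; ∠UGE = 43.40° ✓; |GE| = 17.30 ✓; ∠GEB = 76.40° ✓; |EB| = 10.60 ✓; ∠EBN = 100.1° ✓; |BN| = 21.90 ✓; ∠BNK = 147.3° ✓; |NK| = 17.20 ✓; ∠NKM = 145.0° ✓; |KM| = 22.50 ✓; ∠(KM, MP) = 82.50° ✗; |MP| = 24.90 ✓.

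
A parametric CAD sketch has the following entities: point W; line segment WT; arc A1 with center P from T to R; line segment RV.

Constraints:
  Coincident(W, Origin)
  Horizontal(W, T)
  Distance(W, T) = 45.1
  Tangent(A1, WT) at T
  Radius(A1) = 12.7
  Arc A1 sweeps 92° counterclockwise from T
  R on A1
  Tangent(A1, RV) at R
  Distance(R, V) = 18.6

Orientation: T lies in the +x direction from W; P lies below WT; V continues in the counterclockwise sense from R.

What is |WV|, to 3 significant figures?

45.8

On A1, T sits at bearing 90° from P; a 92° counterclockwise sweep puts R at bearing 182°, so R = P + 12.7·(cos 182°, sin 182°) = (32.4, -13.1). The tangent condition forces PR to be normal to RV, so RV runs along (−sin 182°, cos 182°); with |RV| = 18.6, V = (33.1, -31.7). Then |WV| = |V − W| = 45.8.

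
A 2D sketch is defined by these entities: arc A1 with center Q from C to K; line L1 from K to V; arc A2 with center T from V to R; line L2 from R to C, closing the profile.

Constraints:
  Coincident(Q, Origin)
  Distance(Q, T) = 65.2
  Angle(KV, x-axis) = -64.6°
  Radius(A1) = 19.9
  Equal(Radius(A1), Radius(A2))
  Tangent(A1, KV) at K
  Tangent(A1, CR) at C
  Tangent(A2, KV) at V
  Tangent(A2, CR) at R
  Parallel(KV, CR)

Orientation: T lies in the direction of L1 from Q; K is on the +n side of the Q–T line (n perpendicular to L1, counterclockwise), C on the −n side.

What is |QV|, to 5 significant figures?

68.169

Tangency of A1 to both parallel lines with radius 19.9 puts K and C at Q ± 19.9·n: K = (17.976, 8.5358), C = (-17.976, -8.5358). Equal radii place V and R the same way about T: V = T + 19.9·n = (45.943, -50.362), R = T − 19.9·n = (9.9902, -67.433). Then |QV| = |V − Q| = 68.169.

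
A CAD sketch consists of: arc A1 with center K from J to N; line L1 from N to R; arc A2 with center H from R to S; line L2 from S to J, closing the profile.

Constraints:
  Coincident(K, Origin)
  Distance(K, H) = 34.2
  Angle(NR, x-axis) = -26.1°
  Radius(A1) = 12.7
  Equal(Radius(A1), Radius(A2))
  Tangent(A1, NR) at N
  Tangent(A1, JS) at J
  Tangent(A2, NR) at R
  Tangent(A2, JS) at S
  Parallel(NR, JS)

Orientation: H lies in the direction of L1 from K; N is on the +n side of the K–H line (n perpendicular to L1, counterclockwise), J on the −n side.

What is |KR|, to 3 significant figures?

36.5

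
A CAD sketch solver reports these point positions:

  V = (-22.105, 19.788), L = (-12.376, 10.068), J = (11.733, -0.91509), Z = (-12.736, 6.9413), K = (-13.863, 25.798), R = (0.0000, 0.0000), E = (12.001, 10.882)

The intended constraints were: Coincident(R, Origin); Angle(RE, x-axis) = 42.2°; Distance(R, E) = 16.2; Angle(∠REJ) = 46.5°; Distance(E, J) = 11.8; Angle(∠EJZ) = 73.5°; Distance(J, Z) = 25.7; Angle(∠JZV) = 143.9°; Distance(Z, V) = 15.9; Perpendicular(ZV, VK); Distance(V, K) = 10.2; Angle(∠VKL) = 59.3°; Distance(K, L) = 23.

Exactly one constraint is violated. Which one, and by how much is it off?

Distance(K, L) = 23 — off by 7.20.

R = (0.00, 0.00) ✓; RE at 42.20° ✓; |RE| = 16.20 ✓; ∠REJ = 46.50° ✓; |EJ| = 11.80 ✓; ∠EJZ = 73.50° ✓; |JZ| = 25.70 ✓; ∠JZV = 143.9° ✓; |ZV| = 15.90 ✓; ∠(ZV, VK) = 90.00° ✓; |VK| = 10.20 ✓; ∠VKL = 59.30° ✓; |KL| = 15.80 ✗.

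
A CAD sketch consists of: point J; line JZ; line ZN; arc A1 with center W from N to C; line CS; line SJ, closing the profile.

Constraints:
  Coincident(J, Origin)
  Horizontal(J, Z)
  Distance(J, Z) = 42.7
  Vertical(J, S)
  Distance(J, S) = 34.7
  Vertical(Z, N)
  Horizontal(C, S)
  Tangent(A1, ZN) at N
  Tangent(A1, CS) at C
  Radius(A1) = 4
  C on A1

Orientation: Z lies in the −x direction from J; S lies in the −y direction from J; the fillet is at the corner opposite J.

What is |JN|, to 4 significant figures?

52.59

J is at the origin; JZ is horizontal with |JZ| = 42.7 and Z on the −x side, so Z = (-42.70, 0.000). JS is vertical with |JS| = 34.7 and S on the −y side, so S = (0.000, -34.70). The virtual corner opposite J is at (-42.70, -34.70). Tangency of A1 to ZN means the radius WN is perpendicular to ZN and the tangent condition forces WC to be normal to CS, with radius 4.0, so the center W sits 4.0 in from both sides at W = (-38.70, -30.70). That places the tangent points at N = (-42.70, -30.70) on ZN and C = (-38.70, -34.70) on CS. Then |JN| = |N − J| = 52.59.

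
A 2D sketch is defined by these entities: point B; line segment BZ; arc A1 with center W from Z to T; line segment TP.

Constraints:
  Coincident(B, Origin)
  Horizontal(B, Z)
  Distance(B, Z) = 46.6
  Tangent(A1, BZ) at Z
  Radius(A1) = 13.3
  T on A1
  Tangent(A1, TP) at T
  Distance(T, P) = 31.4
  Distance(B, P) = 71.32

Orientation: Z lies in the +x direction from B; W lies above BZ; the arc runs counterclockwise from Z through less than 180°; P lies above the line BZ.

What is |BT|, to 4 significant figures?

61.71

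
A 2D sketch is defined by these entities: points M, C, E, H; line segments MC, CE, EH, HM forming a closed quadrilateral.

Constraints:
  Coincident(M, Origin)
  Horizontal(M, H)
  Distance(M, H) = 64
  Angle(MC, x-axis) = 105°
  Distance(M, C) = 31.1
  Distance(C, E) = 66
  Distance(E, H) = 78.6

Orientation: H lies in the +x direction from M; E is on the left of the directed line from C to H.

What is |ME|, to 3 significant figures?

85.1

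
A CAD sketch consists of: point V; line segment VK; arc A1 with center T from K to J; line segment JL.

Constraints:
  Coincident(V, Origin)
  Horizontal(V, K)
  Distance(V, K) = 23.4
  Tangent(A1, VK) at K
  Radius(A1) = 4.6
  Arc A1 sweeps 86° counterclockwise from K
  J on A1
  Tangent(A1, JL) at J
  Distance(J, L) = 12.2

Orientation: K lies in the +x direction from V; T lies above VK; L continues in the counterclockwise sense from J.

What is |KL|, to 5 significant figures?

17.326

V is at the origin; VK is horizontal with |VK| = 23.4 and K on the +x side, so K = (23.400, 0.0000). Since A1 is tangent to VK there, TK ⟂ VK, so T = K + (0, 4.6) = (23.400, 4.6000). On A1, K sits at bearing -90° from T; an 86° counterclockwise sweep puts J at bearing -4°, so J = T + 4.6·(cos -4°, sin -4°) = (27.989, 4.2791). Tangency of A1 to JL means the radius TJ is perpendicular to JL, so JL runs along (−sin -4°, cos -4°); with |JL| = 12.2, L = (28.840, 16.449). Then |KL| = |L − K| = 17.326.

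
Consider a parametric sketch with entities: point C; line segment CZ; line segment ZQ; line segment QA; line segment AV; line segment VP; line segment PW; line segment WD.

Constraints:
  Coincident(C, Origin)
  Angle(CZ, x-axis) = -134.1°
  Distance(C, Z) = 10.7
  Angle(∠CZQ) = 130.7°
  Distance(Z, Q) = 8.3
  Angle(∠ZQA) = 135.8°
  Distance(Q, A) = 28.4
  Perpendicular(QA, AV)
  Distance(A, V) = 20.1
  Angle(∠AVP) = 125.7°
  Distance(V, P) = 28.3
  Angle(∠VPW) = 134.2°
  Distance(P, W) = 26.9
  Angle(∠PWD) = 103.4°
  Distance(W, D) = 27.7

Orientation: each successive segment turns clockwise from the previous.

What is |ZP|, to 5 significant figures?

32.857

QA ⟂ AV, so AV runs at 42.400°; with |AV| = 20.1, V = (-20.039, 27.334). ∠AVP = 125.7° gives VP at -11.900° from the x-axis; with |VP| = 28.3, P = (7.6529, 21.498). Then |ZP| = |P − Z| = 32.857.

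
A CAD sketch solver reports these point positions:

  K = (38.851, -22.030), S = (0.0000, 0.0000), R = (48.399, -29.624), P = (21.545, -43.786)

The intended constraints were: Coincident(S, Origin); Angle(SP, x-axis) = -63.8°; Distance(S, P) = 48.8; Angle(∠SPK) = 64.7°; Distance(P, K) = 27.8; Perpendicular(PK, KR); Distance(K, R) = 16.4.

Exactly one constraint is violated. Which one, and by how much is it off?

Distance(K, R) = 16.4 — off by 4.20.

S = (0.00, 0.00) ✓; SP at -63.80° ✓; |SP| = 48.80 ✓; ∠SPK = 64.70° ✓; |PK| = 27.80 ✓; ∠(PK, KR) = 90.00° ✓; |KR| = 12.20 ✗.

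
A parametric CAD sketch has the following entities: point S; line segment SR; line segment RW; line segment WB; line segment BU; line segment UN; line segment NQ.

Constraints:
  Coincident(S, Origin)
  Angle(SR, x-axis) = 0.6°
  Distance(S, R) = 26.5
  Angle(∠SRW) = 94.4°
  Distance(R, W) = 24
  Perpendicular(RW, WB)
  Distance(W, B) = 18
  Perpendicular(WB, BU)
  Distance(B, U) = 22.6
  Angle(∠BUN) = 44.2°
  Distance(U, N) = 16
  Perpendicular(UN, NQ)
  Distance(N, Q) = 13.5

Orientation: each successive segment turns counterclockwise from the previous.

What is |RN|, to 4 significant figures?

14.58

The perpendicularity gives BU at right angles to WB, so BU runs at -93.80°; with |BU| = 22.6, U = (8.631, 2.867). ∠BUN = 44.2° gives UN at 42.00° from the x-axis; with |UN| = 16.0, N = (20.52, 13.57). Then |RN| = |N − R| = 14.58.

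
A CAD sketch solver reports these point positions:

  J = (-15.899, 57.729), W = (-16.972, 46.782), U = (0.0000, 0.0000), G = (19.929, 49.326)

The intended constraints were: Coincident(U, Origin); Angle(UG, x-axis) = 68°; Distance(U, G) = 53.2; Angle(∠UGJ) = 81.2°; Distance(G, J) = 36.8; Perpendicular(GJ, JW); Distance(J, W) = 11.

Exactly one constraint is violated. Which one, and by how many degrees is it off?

Perpendicular(GJ, JW) — off by 7.60°.

U = (0.00, 0.00) ✓; UG at 68.00° ✓; |UG| = 53.20 ✓; ∠UGJ = 81.20° ✓; |GJ| = 36.80 ✓; ∠(GJ, JW) = 97.60° ✗; |JW| = 11.00 ✓.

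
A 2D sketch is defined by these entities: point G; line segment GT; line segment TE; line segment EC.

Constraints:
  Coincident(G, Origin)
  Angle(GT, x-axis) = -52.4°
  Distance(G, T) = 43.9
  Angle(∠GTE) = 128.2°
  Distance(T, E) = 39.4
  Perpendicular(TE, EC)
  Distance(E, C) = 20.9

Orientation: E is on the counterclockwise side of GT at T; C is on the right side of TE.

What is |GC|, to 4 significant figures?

86.59

∠GTE = 128.2°, so TE runs at -52.4° + (180° − 128.2°) = -0.6000° from the x-axis; with |TE| = 39.4, E = T + 39.4·(cos -0.6000°, sin -0.6000°) = (66.18, -35.19). The perpendicularity gives EC at right angles to TE; with |EC| = 20.9 on the right of TE, C = E + 20.9·(-0.01047, -0.9999) = (65.96, -56.09). Then |GC| = |C − G| = 86.59.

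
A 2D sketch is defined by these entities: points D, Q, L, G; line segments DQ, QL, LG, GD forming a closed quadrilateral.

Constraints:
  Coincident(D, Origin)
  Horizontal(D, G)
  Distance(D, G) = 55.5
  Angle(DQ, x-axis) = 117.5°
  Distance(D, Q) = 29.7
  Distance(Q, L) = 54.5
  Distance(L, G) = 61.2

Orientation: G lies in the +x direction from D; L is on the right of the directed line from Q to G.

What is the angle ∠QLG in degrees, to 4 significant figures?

79.37°

D is at the origin; D and G share the same y with |DG| = 55.5 and G in +x, so G = (55.5, 0). DQ runs at 117.5° with |DQ| = 29.7, so Q = (-13.71, 26.34). L is determined by |QL| = 54.5 and |LG| = 61.2 together: it lies at the intersection of circle(Q, 54.5) and circle(G, 61.2). With |QG| = 74.06, the foot of the radical line on QG is 31.80 from Q and the perpendicular offset is √(54.5² − 31.80²) = 44.26. Taking the right-of-QG solution: L = (0.2559, -26.33).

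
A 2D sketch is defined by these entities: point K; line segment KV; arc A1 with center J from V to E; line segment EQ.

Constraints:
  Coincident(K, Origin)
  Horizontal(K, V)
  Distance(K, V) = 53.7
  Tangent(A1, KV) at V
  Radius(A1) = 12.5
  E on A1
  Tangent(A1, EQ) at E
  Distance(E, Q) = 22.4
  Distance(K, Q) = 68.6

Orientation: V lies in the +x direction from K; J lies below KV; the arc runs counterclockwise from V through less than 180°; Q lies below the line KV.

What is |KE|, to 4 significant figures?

48.07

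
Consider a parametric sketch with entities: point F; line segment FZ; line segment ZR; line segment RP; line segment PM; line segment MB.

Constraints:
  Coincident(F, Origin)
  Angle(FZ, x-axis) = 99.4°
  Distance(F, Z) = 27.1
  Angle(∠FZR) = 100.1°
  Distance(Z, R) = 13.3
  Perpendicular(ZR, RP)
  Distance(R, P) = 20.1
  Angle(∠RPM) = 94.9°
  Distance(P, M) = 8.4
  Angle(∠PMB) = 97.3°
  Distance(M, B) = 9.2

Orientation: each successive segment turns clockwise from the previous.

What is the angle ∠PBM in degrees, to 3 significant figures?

39.1°

F is at the origin; FZ runs at 99.4° with length 27.1, so Z = (-4.43, 26.7). ∠FZR = 100.1° gives ZR at 19.5° from the x-axis; with |ZR| = 13.3, R = (8.11, 31.2). The perpendicularity gives RP at right angles to ZR, so RP runs at -70.5°; with |RP| = 20.1, P = (14.8, 12.2). ∠RPM = 94.9° gives PM at -156° from the x-axis; with |PM| = 8.4, M = (7.17, 8.76). ∠PMB = 97.3° gives MB at 122° from the x-axis; with |MB| = 9.2, B = (2.34, 16.6). Then cos ∠PBM = BP·BM / (|BP||BM|), giving 39.1°.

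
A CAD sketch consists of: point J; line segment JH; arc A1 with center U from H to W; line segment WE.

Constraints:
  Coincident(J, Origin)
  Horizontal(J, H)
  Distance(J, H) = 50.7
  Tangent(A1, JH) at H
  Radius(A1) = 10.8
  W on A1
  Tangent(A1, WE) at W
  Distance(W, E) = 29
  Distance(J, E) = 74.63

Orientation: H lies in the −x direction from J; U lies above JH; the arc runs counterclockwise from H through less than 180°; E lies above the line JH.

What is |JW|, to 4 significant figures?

46.89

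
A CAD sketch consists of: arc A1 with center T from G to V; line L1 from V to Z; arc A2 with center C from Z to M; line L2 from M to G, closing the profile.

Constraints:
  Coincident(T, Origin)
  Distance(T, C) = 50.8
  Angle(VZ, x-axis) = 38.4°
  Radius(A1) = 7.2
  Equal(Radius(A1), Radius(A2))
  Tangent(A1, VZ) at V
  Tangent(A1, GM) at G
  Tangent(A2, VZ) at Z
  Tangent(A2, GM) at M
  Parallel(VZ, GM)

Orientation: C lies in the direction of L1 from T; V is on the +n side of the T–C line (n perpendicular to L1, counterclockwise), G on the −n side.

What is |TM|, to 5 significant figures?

51.308

Tangency of A1 to both parallel lines with radius 7.2 puts V and G at T ± 7.2·n: V = (-4.4723, 5.6426), G = (4.4723, -5.6426). Equal radii place Z and M the same way about C: Z = C + 7.2·n = (35.339, 37.197), M = C − 7.2·n = (44.284, 25.912). Then |TM| = |M − T| = 51.308.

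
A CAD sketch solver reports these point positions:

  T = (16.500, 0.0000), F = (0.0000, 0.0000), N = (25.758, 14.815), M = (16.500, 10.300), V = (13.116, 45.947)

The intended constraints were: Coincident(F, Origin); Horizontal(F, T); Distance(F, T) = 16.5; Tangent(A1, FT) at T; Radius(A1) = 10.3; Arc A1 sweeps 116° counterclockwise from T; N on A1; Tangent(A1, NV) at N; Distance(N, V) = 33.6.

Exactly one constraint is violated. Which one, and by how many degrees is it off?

Tangent(A1, NV) at N — off by 3.90°.

F = (0.00, 0.00) ✓; F.y = 0.00, T.y = 0.00 ✓; |FT| = 16.50 ✓; ∠(MT, TF) = 90.00° ✓; |MT| = 10.30 ✓; bearing(M→N) − bearing(M→T) = 116.0° ✓; |MN| = 10.30 ✓; ∠(MN, NV) = 93.90° ✗; |NV| = 33.60 ✓.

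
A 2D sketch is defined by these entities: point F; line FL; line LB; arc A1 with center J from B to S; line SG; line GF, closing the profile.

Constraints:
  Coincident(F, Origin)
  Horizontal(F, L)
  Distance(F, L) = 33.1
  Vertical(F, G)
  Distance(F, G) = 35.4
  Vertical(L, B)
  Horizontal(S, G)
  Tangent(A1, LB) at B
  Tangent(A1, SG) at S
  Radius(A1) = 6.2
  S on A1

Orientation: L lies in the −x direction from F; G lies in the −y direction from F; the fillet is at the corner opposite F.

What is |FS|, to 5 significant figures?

44.461

F is at the origin; F and L share the same y with |FL| = 33.1 and L on the −x side, so L = (-33.100, 0.0000). FG is vertical with |FG| = 35.4 and G on the −y side, so G = (0.0000, -35.400). The virtual corner opposite F is at (-33.100, -35.400). A1 meets LB tangentially, so JB is at right angles to LB and the tangent condition forces JS to be normal to SG, with radius 6.2, so the center J sits 6.2 in from both sides at J = (-26.900, -29.200). That places the tangent points at B = (-33.100, -29.200) on LB and S = (-26.900, -35.400) on SG. Then |FS| = |S − F| = 44.461.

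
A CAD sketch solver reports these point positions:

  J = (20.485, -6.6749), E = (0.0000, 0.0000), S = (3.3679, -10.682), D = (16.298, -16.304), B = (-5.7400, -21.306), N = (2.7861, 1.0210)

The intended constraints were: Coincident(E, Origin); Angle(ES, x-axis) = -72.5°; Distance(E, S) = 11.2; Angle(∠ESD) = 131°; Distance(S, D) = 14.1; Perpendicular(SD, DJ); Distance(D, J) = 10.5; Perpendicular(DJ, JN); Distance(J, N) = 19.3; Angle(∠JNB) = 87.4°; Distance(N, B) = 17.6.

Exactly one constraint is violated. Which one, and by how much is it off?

Distance(N, B) = 17.6 — off by 6.30.

E = (0.00, 0.00) ✓; ES at -72.50° ✓; |ES| = 11.20 ✓; ∠ESD = 131.0° ✓; |SD| = 14.10 ✓; ∠(SD, DJ) = 90.00° ✓; |DJ| = 10.50 ✓; ∠(DJ, JN) = 90.00° ✓; |JN| = 19.30 ✓; ∠JNB = 87.40° ✓; |NB| = 23.90 ✗.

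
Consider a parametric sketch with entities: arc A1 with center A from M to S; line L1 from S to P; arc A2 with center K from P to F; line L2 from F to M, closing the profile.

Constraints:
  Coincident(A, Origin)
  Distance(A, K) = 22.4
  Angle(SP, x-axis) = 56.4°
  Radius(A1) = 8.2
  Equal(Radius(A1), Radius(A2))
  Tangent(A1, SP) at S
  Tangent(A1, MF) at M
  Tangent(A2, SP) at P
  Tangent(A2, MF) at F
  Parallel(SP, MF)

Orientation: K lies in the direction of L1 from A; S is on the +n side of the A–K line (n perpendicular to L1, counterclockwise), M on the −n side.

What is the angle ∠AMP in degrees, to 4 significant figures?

53.79°

Tangency of A1 to both parallel lines with radius 8.2 puts S and M at A ± 8.2·n: S = (-6.830, 4.538), M = (6.830, -4.538). Equal radii place P and F the same way about K: P = K + 8.2·n = (5.566, 23.20), F = K − 8.2·n = (19.23, 14.12). Then cos ∠AMP = MA·MP / (|MA||MP|), giving 53.79°.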